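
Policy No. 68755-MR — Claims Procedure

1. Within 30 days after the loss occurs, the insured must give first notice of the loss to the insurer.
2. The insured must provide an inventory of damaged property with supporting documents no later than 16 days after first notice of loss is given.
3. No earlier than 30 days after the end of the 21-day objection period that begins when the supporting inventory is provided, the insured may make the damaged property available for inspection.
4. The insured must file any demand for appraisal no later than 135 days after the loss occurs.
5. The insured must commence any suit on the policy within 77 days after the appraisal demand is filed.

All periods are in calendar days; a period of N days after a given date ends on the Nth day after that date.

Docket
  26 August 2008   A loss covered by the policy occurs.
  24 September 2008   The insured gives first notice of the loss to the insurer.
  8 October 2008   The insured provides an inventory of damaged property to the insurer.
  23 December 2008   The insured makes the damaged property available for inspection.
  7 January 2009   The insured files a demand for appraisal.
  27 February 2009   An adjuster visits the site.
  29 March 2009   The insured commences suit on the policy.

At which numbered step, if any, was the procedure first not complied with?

Step 1: 30 days after 26 August 2008 (when the loss occurs) is 25 September 2008; 24 September 2008 is within that limit.
Step 2: 16 days after 24 September 2008 (when first notice of loss is given) is 10 October 2008; completed 8 October 2008, before the deadline.
Step 3: the earliest permitted date is 30 days after 29 October 2008 (end of the 21-day objection period, which began when the supporting inventory is provided on 8 October 2008), i.e. 28 November 2008; 23 December 2008 is on or after that date.
Step 4: 135 days after 26 August 2008 (when the loss occurs) is 8 January 2009; completed 7 January 2009, before the deadline.
Step 5: 77 days after 7 January 2009 (when the appraisal demand is filed) is 25 March 2009; not done until 29 March 2009, 4 days after the deadline.
No need to go further; step 5 was not satisfied.

Step 5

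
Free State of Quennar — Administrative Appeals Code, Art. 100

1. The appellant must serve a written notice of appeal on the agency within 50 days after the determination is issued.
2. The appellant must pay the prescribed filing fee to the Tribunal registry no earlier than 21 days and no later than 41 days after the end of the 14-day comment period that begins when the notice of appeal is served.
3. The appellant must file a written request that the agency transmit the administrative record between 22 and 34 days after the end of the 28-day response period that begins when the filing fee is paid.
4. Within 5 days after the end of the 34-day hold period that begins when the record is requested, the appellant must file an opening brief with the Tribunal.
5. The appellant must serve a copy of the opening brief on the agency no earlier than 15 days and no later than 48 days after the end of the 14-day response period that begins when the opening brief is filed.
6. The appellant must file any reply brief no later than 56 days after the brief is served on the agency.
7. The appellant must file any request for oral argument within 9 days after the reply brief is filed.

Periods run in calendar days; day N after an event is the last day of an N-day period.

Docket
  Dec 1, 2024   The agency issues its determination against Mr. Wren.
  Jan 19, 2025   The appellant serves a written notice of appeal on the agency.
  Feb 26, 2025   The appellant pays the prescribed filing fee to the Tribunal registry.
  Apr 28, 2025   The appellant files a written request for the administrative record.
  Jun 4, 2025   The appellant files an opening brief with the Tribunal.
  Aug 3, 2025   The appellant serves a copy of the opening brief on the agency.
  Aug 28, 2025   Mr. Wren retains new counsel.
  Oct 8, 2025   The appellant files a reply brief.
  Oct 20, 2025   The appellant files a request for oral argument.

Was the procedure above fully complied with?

No

(1) due by Dec 1, 2024 + 50 days = Jan 20, 2025; completed Jan 19, 2025, before the deadline.
(2) the permitted window runs from Feb 2, 2025 + 21 = Feb 23, 2025 to Feb 2, 2025 + 41 = Mar 15, 2025; Feb 26, 2025 falls inside that range.
(3) the permitted window runs from Mar 26, 2025 + 22 = Apr 17, 2025 to Mar 26, 2025 + 34 = Apr 29, 2025; Apr 28, 2025 falls inside that range.
(4) due by Jun 1, 2025 + 5 days = Jun 6, 2025; Jun 4, 2025 is within that limit.
(5) the permitted window runs from Jun 18, 2025 + 15 = Jul 3, 2025 to Jun 18, 2025 + 48 = Aug 5, 2025; done Aug 3, 2025, which is between those dates.
(6) due by Aug 3, 2025 + 56 days = Sep 28, 2025; not done until Oct 8, 2025, 10 days after the deadline.
The procedure was therefore not followed at step 6.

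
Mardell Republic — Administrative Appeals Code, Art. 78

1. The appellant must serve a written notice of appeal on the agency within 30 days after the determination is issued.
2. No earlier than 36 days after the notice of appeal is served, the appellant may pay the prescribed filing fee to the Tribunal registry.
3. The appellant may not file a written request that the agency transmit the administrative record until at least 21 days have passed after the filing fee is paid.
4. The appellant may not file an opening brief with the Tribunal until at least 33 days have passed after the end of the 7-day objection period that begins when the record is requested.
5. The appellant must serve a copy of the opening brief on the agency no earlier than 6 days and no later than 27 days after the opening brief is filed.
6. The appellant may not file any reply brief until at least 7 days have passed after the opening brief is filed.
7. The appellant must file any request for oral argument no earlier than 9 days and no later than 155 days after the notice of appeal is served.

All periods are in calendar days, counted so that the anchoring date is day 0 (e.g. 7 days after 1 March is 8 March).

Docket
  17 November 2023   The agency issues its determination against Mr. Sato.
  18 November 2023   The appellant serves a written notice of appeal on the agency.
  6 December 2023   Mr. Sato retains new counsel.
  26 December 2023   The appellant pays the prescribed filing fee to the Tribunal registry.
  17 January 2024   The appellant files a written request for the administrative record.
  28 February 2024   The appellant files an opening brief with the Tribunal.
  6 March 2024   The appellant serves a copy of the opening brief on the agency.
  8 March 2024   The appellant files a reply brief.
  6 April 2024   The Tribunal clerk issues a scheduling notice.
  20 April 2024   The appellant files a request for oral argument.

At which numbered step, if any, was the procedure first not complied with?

None — every step was satisfied

Step 1 — counting 30 days from 17 November 2023 (when the determination is issued) gives a deadline of 17 December 2023; done 18 November 2023 — timely.
Step 2 — must wait 36 days from 18 November 2023 (when the notice of appeal is served), so not before 24 December 2023; done 26 December 2023 — permitted.
Step 3 — must wait 21 days from 26 December 2023 (when the filing fee is paid), so not before 16 January 2024; done 17 January 2024 — permitted.
Step 4 — must wait 33 days from 24 January 2024 (end of the 7-day objection period, which began when the record is requested on 17 January 2024), so not before 26 February 2024; 28 February 2024 is on or after that date.
Step 5 — 6 and 27 days from 28 February 2024 (when the opening brief is filed) are 5 March 2024 and 26 March 2024 respectively; 6 March 2024 falls inside that range.
Step 6 — must wait 7 days from 28 February 2024 (when the opening brief is filed), so not before 6 March 2024; done 8 March 2024, after the minimum wait.
Step 7 — 9 and 155 days from 18 November 2023 (when the notice of appeal is served) are 27 November 2023 and 21 April 2024 respectively; done 20 April 2024 — within the window.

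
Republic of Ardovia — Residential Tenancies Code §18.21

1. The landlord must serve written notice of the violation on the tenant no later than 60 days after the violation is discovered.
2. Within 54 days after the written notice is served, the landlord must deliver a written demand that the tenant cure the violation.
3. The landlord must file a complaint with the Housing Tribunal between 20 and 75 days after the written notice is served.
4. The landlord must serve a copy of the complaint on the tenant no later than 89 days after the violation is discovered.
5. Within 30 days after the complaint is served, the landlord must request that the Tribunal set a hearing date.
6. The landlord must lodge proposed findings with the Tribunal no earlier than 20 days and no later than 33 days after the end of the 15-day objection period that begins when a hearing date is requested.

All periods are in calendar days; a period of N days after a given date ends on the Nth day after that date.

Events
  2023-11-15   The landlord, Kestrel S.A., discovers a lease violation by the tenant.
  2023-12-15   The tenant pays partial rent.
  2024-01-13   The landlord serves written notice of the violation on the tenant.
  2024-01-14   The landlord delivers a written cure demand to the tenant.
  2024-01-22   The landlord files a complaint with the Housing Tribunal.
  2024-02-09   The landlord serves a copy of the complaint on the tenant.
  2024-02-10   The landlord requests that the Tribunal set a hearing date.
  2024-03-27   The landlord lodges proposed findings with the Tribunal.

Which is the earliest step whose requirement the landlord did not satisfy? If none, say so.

Step 1 — counting 60 days from 2023-11-15 (when the violation is discovered) gives a deadline of 2024-01-14; 2024-01-13 is within that limit.
Step 2 — counting 54 days from 2024-01-13 (when the written notice is served) gives a deadline of 2024-03-07; done 2024-01-14 — timely.
Step 3 — 20 and 75 days from 2024-01-13 (when the written notice is served) are 2024-02-02 and 2024-03-28 respectively; done 2024-01-22 — 11 days before the window opened.

Step 3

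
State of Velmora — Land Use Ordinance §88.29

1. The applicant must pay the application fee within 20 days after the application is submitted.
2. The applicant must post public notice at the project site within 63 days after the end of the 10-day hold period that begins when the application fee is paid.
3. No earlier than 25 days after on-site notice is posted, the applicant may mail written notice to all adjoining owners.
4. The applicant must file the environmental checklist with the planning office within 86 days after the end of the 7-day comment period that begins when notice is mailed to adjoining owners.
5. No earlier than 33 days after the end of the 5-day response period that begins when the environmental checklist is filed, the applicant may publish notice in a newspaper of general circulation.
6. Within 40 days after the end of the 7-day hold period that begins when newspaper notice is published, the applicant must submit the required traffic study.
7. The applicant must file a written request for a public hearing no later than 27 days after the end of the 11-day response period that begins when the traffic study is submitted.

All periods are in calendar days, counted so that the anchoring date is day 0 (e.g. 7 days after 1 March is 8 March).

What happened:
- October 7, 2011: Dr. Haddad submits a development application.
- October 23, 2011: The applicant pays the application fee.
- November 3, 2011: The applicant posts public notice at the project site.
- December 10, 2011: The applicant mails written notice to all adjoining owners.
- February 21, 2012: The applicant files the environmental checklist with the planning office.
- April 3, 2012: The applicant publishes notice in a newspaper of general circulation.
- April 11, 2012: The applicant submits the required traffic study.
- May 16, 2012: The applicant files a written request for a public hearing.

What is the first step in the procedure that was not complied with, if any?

None — every step was satisfied

Step 1 — counting 20 days from October 7, 2011 (when the application is submitted) gives a deadline of October 27, 2011; completed October 23, 2011, before the deadline.
Step 2 — counting 63 days from November 2, 2011 (end of the 10-day hold period, which began when the application fee is paid on October 23, 2011) gives a deadline of January 4, 2012; November 3, 2011 is within that limit.
Step 3 — must wait 25 days from November 3, 2011 (when on-site notice is posted), so not before November 28, 2011; done December 10, 2011, after the minimum wait.
Step 4 — counting 86 days from December 17, 2011 (end of the 7-day comment period, which began when notice is mailed to adjoining owners on December 10, 2011) gives a deadline of March 12, 2012; February 21, 2012 is within that limit.
Step 5 — must wait 33 days from February 26, 2012 (end of the 5-day response period, which began when the environmental checklist is filed on February 21, 2012), so not before March 30, 2012; done April 3, 2012, after the minimum wait.
Step 6 — counting 40 days from April 10, 2012 (end of the 7-day hold period, which began when newspaper notice is published on April 3, 2012) gives a deadline of May 20, 2012; done April 11, 2012 — timely.
Step 7 — counting 27 days from April 22, 2012 (end of the 11-day response period, which began when the traffic study is submitted on April 11, 2012) gives a deadline of May 19, 2012; done May 16, 2012 — timely.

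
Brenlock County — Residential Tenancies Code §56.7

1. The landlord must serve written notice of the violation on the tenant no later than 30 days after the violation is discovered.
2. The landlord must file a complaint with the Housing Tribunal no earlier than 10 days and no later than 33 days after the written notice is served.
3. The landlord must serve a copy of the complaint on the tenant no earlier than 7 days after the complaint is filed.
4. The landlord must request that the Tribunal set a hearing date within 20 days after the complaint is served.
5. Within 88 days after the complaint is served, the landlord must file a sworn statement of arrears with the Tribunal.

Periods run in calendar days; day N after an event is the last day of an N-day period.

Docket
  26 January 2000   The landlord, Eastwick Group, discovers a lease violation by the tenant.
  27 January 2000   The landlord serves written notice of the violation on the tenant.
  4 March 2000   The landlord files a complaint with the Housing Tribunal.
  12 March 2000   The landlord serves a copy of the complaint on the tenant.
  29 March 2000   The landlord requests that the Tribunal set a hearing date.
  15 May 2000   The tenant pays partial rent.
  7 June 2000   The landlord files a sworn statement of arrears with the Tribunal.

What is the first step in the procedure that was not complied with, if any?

Step 1 — counting 30 days from 26 January 2000 (when the violation is discovered) gives a deadline of 25 February 2000; completed 27 January 2000, before the deadline.
Step 2 — 10 and 33 days from 27 January 2000 (when the written notice is served) are 6 February 2000 and 29 February 2000 respectively; 4 March 2000 is 4 days past the end of the window.
The analysis stops there.

Step 2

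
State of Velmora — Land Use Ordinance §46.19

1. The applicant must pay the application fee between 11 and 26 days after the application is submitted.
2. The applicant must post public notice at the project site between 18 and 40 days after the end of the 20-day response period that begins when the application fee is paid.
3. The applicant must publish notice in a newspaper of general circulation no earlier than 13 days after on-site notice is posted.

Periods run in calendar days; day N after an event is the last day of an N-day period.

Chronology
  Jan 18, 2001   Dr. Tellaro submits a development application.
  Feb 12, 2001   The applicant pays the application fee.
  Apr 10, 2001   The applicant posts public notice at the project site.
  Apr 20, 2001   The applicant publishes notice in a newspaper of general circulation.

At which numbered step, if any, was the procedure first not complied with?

Step 1 — 11 and 26 days from Jan 18, 2001 (when the application is submitted) are Jan 29, 2001 and Feb 13, 2001 respectively; Feb 12, 2001 falls inside that range.
Step 2 — 18 and 40 days from Mar 4, 2001 (end of the 20-day response period, which began when the application fee is paid on Feb 12, 2001) are Mar 22, 2001 and Apr 13, 2001 respectively; Apr 10, 2001 falls inside that range.
Step 3 — must wait 13 days from Apr 10, 2001 (when on-site notice is posted), so not before Apr 23, 2001; acted on Apr 20, 2001, 3 days prematurely.
The procedure was therefore not followed at step 3.

Step 3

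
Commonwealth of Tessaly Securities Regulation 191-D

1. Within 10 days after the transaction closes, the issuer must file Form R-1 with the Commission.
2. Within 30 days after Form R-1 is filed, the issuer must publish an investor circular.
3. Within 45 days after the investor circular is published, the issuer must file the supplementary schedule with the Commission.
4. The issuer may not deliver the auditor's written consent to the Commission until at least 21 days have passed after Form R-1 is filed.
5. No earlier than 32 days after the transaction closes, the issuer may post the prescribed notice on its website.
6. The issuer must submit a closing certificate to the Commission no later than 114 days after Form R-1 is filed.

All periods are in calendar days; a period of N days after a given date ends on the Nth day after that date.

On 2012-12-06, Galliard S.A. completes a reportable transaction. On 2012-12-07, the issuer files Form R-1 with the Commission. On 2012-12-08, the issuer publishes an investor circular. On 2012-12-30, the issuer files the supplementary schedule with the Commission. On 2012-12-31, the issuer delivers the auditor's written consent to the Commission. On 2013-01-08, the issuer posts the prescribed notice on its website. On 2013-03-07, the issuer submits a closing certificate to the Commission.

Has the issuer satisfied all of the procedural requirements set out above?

Yes

Step 1 — counting 10 days from 2012-12-06 (when the transaction closes) gives a deadline of 2012-12-16; 2012-12-07 is within that limit.
Step 2 — counting 30 days from 2012-12-07 (when Form R-1 is filed) gives a deadline of 2013-01-06; 2012-12-08 is within that limit.
Step 3 — counting 45 days from 2012-12-08 (when the investor circular is published) gives a deadline of 2013-01-22; completed 2012-12-30, before the deadline.
Step 4 — must wait 21 days from 2012-12-07 (when Form R-1 is filed), so not before 2012-12-28; done 2012-12-31 — permitted.
Step 5 — must wait 32 days from 2012-12-06 (when the transaction closes), so not before 2013-01-07; done 2013-01-08, after the minimum wait.
Step 6 — counting 114 days from 2012-12-07 (when Form R-1 is filed) gives a deadline of 2013-03-31; done 2013-03-07 — timely.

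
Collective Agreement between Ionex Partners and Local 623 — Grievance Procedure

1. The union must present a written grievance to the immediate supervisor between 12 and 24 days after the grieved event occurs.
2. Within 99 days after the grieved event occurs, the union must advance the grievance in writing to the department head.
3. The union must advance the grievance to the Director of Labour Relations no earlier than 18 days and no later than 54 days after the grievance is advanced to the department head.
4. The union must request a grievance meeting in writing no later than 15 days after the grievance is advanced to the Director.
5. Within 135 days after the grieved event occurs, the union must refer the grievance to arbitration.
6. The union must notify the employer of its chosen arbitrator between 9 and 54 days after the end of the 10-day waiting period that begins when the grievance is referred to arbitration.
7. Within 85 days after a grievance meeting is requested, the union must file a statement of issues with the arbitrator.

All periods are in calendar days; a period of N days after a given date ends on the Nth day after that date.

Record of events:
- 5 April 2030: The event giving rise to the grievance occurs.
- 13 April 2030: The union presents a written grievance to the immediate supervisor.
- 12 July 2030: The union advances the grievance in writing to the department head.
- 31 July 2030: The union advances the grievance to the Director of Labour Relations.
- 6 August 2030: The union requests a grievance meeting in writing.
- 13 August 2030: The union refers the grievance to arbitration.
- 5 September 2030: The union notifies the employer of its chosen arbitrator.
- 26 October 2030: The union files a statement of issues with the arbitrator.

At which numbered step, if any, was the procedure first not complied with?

Step 1

Step 1 — 12 and 24 days from 5 April 2030 (when the grieved event occurs) are 17 April 2030 and 29 April 2030 respectively; 13 April 2030 is 4 days too early.
The procedure was therefore not followed at step 1.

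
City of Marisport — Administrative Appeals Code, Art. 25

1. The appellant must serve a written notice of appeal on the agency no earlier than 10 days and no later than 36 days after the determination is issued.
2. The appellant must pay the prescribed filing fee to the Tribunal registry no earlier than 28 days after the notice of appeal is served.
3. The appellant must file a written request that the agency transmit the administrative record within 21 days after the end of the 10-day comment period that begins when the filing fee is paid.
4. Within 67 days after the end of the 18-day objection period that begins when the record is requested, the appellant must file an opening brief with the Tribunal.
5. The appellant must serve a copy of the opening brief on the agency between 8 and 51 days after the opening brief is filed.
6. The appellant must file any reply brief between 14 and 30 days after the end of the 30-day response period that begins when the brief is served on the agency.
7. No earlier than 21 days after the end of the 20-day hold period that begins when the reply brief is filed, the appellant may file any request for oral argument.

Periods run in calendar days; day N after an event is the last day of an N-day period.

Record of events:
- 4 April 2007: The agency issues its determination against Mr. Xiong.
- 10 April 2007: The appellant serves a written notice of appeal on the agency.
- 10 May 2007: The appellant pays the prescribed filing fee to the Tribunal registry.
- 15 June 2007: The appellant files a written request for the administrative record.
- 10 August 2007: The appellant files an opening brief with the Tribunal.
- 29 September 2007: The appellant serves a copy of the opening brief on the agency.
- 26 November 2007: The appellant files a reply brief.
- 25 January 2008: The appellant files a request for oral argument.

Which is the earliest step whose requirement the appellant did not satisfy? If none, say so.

Step 1

Step 1: the window is 10–36 days after 4 April 2007 (when the determination is issued), so 14 April 2007 through 10 May 2007; 10 April 2007 is 4 days too early.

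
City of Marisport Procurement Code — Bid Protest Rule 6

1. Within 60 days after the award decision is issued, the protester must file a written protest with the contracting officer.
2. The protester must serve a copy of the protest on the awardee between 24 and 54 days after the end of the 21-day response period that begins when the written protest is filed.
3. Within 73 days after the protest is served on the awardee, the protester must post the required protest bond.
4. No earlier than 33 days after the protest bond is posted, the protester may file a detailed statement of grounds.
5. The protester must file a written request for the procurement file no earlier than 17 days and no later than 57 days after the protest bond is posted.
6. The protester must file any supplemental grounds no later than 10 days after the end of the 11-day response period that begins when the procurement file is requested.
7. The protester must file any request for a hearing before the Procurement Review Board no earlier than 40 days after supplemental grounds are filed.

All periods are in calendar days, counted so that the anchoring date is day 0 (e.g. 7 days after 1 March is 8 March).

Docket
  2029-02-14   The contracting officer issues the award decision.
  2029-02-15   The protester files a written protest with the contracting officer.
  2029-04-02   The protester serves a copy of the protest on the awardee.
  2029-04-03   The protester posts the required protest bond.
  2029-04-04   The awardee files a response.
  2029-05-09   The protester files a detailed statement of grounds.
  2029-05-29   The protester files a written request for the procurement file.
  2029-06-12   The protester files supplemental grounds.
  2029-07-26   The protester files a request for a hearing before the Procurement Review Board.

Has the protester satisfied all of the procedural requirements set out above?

(1) due by 2029-02-14 + 60 days = 2029-04-15; done 2029-02-15 — timely.
(2) the permitted window runs from 2029-03-08 + 24 = 2029-04-01 to 2029-03-08 + 54 = 2029-05-01; done 2029-04-02 — within the window.
(3) due by 2029-04-02 + 73 days = 2029-06-14; 2029-04-03 is within that limit.
(4) permitted from 2029-04-03 + 33 days = 2029-05-06 onward; 2029-05-09 is on or after that date.
(5) the permitted window runs from 2029-04-03 + 17 = 2029-04-20 to 2029-04-03 + 57 = 2029-05-30; done 2029-05-29 — within the window.
(6) due by 2029-06-09 + 10 days = 2029-06-19; completed 2029-06-12, before the deadline.
(7) permitted from 2029-06-12 + 40 days = 2029-07-22 onward; done 2029-07-26 — permitted.

Yes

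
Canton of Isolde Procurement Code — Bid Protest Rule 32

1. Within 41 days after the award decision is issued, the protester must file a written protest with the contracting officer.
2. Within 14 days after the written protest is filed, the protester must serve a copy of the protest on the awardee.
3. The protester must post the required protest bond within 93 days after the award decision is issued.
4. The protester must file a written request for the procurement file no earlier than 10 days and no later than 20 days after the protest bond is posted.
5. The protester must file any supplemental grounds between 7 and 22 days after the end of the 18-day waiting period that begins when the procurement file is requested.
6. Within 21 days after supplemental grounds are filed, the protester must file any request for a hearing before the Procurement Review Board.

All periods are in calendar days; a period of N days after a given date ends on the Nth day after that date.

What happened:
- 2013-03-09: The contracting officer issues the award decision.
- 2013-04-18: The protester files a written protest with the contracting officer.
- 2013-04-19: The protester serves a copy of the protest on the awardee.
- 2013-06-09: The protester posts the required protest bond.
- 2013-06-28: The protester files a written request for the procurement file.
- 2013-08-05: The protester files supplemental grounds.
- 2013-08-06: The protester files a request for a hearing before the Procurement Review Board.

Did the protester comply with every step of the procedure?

Yes

(1) due by 2013-03-09 + 41 days = 2013-04-19; 2013-04-18 is within that limit.
(2) due by 2013-04-18 + 14 days = 2013-05-02; 2013-04-19 is within that limit.
(3) due by 2013-03-09 + 93 days = 2013-06-10; done 2013-06-09 — timely.
(4) the permitted window runs from 2013-06-09 + 10 = 2013-06-19 to 2013-06-09 + 20 = 2013-06-29; 2013-06-28 falls inside that range.
(5) the permitted window runs from 2013-07-16 + 7 = 2013-07-23 to 2013-07-16 + 22 = 2013-08-07; done 2013-08-05, which is between those dates.
(6) due by 2013-08-05 + 21 days = 2013-08-26; done 2013-08-06 — timely.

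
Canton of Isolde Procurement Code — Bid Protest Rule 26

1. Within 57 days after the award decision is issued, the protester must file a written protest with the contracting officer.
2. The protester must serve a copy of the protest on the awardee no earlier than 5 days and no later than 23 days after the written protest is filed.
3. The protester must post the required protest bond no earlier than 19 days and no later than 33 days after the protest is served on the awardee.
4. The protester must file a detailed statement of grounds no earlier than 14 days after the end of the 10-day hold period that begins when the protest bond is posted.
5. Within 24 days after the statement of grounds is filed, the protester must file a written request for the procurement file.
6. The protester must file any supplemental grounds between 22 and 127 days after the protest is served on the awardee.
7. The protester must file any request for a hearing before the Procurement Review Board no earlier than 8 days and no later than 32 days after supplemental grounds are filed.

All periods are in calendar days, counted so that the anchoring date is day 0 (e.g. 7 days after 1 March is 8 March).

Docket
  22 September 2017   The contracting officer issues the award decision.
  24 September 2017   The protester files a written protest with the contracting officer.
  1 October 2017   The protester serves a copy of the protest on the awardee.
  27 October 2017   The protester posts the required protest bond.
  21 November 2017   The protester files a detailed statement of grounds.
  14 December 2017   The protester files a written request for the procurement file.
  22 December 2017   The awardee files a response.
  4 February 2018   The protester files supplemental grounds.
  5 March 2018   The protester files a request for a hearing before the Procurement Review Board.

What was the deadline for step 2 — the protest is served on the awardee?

17 October 2017

Step 2 runs from 24 September 2017, when the written protest is filed. The window is 5–23 days after 24 September 2017; it closes on 17 October 2017.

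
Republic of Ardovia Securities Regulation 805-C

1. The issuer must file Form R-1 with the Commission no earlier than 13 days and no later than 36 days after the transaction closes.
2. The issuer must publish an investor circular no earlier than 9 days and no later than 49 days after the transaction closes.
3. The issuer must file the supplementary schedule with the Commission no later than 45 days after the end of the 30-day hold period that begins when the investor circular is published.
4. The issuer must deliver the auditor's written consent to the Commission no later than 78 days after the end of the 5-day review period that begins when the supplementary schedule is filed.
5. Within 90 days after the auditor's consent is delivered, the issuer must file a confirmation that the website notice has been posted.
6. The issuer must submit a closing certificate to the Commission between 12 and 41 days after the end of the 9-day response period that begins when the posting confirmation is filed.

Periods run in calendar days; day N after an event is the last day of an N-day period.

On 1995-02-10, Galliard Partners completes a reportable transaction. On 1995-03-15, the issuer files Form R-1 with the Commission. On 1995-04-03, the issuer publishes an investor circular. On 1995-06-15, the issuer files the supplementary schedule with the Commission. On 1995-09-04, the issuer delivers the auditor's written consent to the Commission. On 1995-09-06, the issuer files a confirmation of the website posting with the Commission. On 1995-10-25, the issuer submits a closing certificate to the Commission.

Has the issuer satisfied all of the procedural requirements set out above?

No

(1) the permitted window runs from 1995-02-10 + 13 = 1995-02-23 to 1995-02-10 + 36 = 1995-03-18; 1995-03-15 falls inside that range.
(2) the permitted window runs from 1995-02-10 + 9 = 1995-02-19 to 1995-02-10 + 49 = 1995-03-31; done 1995-04-03 — 3 days after the window closed.
The analysis stops there.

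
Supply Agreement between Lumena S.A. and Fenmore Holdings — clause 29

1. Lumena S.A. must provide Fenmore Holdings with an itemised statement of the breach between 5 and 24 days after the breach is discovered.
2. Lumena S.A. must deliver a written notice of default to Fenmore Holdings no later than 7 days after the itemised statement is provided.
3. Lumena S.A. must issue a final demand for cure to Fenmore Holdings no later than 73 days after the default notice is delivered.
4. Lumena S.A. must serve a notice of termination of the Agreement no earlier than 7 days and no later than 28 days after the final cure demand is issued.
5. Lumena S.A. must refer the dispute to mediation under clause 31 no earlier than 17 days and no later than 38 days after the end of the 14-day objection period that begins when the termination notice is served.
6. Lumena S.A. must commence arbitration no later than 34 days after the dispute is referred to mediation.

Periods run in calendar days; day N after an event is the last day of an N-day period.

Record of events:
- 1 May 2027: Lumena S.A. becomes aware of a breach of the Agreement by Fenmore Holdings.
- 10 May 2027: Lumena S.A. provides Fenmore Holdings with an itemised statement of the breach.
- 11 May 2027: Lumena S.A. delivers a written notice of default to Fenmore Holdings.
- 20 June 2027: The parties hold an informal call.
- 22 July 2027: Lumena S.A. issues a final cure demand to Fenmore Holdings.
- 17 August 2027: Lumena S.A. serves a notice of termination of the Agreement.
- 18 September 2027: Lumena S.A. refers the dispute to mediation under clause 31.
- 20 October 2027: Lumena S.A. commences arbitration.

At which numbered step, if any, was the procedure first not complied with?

Step 1: the window is 5–24 days after 1 May 2027 (when the breach is discovered), so 6 May 2027 through 25 May 2027; done 10 May 2027 — within the window.
Step 2: 7 days after 10 May 2027 (when the itemised statement is provided) is 17 May 2027; done 11 May 2027 — timely.
Step 3: 73 days after 11 May 2027 (when the default notice is delivered) is 23 July 2027; 22 July 2027 is within that limit.
Step 4: the window is 7–28 days after 22 July 2027 (when the final cure demand is issued), so 29 July 2027 through 19 August 2027; 17 August 2027 falls inside that range.
Step 5: the window is 17–38 days after 31 August 2027 (end of the 14-day objection period, which began when the termination notice is served on 17 August 2027), so 17 September 2027 through 8 October 2027; done 18 September 2027, which is between those dates.
Step 6: 34 days after 18 September 2027 (when the dispute is referred to mediation) is 22 October 2027; 20 October 2027 is within that limit.

None — every step was satisfied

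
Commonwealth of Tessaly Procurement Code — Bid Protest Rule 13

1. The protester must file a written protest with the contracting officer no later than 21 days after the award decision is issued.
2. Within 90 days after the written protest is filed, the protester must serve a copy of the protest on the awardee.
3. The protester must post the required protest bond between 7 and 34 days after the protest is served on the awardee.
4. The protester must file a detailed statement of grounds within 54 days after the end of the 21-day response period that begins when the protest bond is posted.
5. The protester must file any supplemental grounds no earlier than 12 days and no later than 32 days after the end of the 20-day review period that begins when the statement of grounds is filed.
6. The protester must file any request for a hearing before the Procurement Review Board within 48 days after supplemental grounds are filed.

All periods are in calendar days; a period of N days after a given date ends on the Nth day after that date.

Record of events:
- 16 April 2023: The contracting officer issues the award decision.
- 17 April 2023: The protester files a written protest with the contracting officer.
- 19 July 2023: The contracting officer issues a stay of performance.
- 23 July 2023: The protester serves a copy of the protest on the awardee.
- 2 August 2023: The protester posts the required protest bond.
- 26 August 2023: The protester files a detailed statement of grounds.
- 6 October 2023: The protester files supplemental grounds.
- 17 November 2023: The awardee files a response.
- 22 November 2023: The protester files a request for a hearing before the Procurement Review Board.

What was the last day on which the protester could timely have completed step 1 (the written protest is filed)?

Step 1 runs from 16 April 2023, when the award decision is issued. 21 days after 16 April 2023 is 7 May 2023.

7 May 2023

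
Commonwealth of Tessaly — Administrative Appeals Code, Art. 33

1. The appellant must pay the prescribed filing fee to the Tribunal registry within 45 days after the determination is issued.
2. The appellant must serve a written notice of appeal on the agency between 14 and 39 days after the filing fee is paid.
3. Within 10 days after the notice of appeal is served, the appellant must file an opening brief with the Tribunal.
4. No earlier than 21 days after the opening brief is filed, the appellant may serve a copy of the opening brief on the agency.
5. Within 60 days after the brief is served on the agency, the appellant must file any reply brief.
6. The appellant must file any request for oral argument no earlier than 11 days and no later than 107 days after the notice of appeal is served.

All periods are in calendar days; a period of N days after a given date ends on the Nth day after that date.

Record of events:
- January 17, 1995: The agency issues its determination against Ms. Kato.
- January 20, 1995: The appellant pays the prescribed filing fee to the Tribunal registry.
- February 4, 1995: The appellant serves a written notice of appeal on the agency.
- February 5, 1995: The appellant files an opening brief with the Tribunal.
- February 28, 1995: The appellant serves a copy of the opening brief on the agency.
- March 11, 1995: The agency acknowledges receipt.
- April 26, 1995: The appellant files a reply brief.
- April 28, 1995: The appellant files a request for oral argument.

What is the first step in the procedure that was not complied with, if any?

(1) due by January 17, 1995 + 45 days = March 3, 1995; completed January 20, 1995, before the deadline.
(2) the permitted window runs from January 20, 1995 + 14 = February 3, 1995 to January 20, 1995 + 39 = February 28, 1995; done February 4, 1995, which is between those dates.
(3) due by February 4, 1995 + 10 days = February 14, 1995; completed February 5, 1995, before the deadline.
(4) permitted from February 5, 1995 + 21 days = February 26, 1995 onward; done February 28, 1995 — permitted.
(5) due by February 28, 1995 + 60 days = April 29, 1995; April 26, 1995 is within that limit.
(6) the permitted window runs from February 4, 1995 + 11 = February 15, 1995 to February 4, 1995 + 107 = May 22, 1995; done April 28, 1995 — within the window.

None — every step was satisfied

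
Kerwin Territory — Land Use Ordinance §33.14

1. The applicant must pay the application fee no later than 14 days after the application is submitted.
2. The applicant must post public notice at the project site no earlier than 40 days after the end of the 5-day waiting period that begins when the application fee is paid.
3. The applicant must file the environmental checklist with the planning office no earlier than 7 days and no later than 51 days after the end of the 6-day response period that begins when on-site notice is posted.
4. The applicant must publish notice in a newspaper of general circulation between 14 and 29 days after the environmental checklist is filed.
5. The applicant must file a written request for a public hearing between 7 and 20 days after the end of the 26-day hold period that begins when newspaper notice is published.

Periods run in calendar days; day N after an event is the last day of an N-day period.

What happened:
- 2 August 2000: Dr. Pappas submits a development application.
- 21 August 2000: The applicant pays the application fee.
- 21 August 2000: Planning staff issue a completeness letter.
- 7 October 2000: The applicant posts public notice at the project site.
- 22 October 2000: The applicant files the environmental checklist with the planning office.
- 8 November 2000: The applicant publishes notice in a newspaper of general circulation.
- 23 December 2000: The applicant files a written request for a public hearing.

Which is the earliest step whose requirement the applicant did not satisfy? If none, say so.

Step 1

Step 1 — counting 14 days from 2 August 2000 (when the application is submitted) gives a deadline of 16 August 2000; not done until 21 August 2000, 5 days after the deadline.
The procedure was therefore not followed at step 1.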